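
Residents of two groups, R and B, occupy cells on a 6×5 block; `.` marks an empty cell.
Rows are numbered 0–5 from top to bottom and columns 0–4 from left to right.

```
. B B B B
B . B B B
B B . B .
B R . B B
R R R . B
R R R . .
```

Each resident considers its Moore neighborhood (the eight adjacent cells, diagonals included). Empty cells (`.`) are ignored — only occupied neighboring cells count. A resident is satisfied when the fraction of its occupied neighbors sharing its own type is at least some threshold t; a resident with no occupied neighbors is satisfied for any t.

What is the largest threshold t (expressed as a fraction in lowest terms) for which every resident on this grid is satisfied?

Row 0: (0,1)B 3/3 · (0,2)B 4/4 · (0,3)B 5/5 · (0,4)B 3/3
Row 1: (1,0)B 3/3 · (1,2)B 6/6 · (1,3)B 6/6 · (1,4)B 4/4
Row 2: (2,0)B 3/4 · (2,1)B 4/5 · (2,3)B 5/5
Row 3: (3,0)B 2/5 · (3,1)R 3/6 · (3,3)B 3/4 · (3,4)B 3/3
Row 4: (4,0)R 4/5 · (4,1)R 6/7 · (4,2)R 4/5 · (4,4)B 2/2
Row 5: (5,0)R 3/3 · (5,1)R 5/5 · (5,2)R 3/3
The smallest same-type fraction is 2/5 at (3,0), which reduces to 2/5. Any threshold above that leaves this resident unsatisfied.

2/5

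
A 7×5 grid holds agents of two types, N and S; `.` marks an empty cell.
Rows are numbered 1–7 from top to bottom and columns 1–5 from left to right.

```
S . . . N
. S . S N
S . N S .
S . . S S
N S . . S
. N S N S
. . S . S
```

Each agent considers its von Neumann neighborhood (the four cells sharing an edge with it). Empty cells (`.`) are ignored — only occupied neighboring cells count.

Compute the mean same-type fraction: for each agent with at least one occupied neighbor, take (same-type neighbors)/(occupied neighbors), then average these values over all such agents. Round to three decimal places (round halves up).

0.565

(1,1)S — no occupied neighbors
(1,5)N 1/1
(2,2)S — no occupied neighbors
(2,4)S 1/2
(2,5)N 1/2
(3,1)S 1/1
(3,3)N 0/1
(3,4)S 2/3
(4,1)S 1/2
(4,4)S 2/2
(4,5)S 2/2
(5,1)N 0/2
(5,2)S 0/2
(5,5)S 2/2
(6,2)N 0/2
(6,3)S 1/3
(6,4)N 0/2
(6,5)S 2/3
(7,3)S 1/1
(7,5)S 1/1
Sum over 18 agents: 1/1 + 1/2 + 1/2 + 1/1 + 0/1 + 2/3 + 1/2 + 2/2 + 2/2 + 0/2 + 0/2 + 2/2 + 0/2 + 1/3 + 0/2 + 2/3 + 1/1 + 1/1 = 61/6; mean = 61/6 ÷ 18 = 61/108 = 0.564814… → 0.565.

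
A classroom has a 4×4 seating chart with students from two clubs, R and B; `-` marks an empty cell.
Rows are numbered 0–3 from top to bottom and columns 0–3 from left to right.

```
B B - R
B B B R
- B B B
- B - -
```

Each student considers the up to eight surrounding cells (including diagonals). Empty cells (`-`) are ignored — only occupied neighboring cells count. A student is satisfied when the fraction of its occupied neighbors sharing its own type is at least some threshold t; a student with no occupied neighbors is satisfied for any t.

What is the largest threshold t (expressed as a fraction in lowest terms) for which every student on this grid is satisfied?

Row 0: (0,0)B 3/3 · (0,1)B 4/4 · (0,3)R 1/2
Row 1: (1,0)B 4/4 · (1,1)B 6/6 · (1,2)B 5/7 · (1,3)R 1/4
Row 2: (2,1)B 5/5 · (2,2)B 5/6 · (2,3)B 2/3
Row 3: (3,1)B 2/2
The smallest same-type fraction is 1/4 at (1,3), which reduces to 1/4. Any threshold above that leaves this student unsatisfied.

1/4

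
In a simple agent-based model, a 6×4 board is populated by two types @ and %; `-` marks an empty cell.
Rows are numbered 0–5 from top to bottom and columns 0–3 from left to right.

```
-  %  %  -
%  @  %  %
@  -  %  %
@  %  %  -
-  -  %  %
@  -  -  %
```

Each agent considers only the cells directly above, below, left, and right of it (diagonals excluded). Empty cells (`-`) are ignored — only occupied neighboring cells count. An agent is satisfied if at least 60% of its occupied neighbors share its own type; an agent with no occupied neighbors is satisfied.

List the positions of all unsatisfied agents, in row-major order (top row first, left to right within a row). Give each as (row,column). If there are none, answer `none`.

Row 0: (0,1)% 1/2 not · (0,2)% 2/2 satisfied
Row 1: (1,0)% 0/2 not · (1,1)@ 0/3 not · (1,2)% 3/4 satisfied · (1,3)% 2/2 satisfied
Row 2: (2,0)@ 1/2 not · (2,2)% 3/3 satisfied · (2,3)% 2/2 satisfied
Row 3: (3,0)@ 1/2 not · (3,1)% 1/2 not · (3,2)% 3/3 satisfied
Row 4: (4,2)% 2/2 satisfied · (4,3)% 2/2 satisfied
Row 5: (5,0)@ 0/0 satisfied · (5,3)% 1/1 satisfied

(0,1), (1,0), (1,1), (2,0), (3,0), (3,1)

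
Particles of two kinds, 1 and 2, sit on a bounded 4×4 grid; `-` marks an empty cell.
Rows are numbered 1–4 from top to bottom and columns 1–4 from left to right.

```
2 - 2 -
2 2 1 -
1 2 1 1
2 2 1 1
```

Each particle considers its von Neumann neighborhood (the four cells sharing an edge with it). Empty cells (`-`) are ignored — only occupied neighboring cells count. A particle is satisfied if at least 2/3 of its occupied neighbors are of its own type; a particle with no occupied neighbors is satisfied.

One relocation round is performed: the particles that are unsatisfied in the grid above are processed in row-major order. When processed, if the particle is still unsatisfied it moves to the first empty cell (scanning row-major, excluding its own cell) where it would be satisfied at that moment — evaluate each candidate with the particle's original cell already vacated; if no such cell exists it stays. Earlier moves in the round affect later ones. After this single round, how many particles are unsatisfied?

Initially unsatisfied (in order): (1,3), (2,3), (3,1), (3,2), (4,1).
  (1,3) → (1,2).
  (2,3) → (1,4).
  (3,1) → (2,4).
  (3,2): now satisfied by earlier moves; stays.
  (4,1): now satisfied by earlier moves; stays.
Resulting grid:
2 2 - 1
2 2 - 1
- 2 1 1
2 2 1 1
All satisfied now.

0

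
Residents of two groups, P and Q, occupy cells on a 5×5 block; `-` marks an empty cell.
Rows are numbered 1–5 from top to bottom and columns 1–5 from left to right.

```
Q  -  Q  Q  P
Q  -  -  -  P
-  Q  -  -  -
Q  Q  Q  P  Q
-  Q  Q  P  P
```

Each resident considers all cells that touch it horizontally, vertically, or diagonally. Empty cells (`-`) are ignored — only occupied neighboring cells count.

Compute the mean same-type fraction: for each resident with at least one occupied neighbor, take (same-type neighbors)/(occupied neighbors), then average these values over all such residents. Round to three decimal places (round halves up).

0.692

(1,1)Q 1/1
(1,3)Q 1/1
(1,4)Q 1/3
(1,5)P 1/2
(2,1)Q 2/2
(2,5)P 1/2
(3,2)Q 4/4
(4,1)Q 3/3
(4,2)Q 5/5
(4,3)Q 4/6
(4,4)P 2/5
(4,5)Q 0/3
(5,2)Q 4/4
(5,3)Q 3/5
(5,4)P 2/5
(5,5)P 2/3
Sum over 16 residents: 1/1 + 1/1 + 1/3 + 1/2 + 2/2 + 1/2 + 4/4 + 3/3 + 5/5 + 4/6 + 2/5 + 0/3 + 4/4 + 3/5 + 2/5 + 2/3 = 166/15; mean = 166/15 ÷ 16 = 83/120 = 0.691666… → 0.692.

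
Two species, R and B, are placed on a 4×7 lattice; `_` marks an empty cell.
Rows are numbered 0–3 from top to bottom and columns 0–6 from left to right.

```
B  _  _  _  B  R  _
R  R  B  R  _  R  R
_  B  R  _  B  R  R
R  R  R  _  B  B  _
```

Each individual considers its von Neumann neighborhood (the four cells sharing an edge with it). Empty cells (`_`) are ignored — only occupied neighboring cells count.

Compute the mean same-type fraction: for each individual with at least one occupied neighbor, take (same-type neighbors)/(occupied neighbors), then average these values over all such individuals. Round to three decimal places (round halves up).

0.518

Row 0: (0,0)B 0/1 · (0,4)B 0/1 · (0,5)R 1/2
Row 1: (1,0)R 1/2 · (1,1)R 1/3 · (1,2)B 0/3 · (1,3)R 0/1 · (1,5)R 3/3 · (1,6)R 2/2
Row 2: (2,1)B 0/3 · (2,2)R 1/3 · (2,4)B 1/2 · (2,5)R 2/4 · (2,6)R 2/2
Row 3: (3,0)R 1/1 · (3,1)R 2/3 · (3,2)R 2/2 · (3,4)B 2/2 · (3,5)B 1/2
Sum over 19 individuals: 0/1 + 0/1 + 1/2 + 1/2 + 1/3 + 0/3 + 0/1 + 3/3 + 2/2 + 0/3 + 1/3 + 1/2 + 2/4 + 2/2 + 1/1 + 2/3 + 2/2 + 2/2 + 1/2 = 59/6; mean = 59/6 ÷ 19 = 59/114 = 0.517543… → 0.518.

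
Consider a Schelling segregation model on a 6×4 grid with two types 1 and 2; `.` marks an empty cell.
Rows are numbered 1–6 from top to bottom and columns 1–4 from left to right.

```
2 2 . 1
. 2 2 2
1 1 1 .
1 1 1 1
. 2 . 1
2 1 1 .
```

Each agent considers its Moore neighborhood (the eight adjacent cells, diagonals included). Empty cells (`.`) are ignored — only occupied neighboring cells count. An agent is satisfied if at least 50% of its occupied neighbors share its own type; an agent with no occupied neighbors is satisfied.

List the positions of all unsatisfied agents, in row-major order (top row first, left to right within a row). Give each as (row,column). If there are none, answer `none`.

(1,4), (2,4), (5,2), (6,2)

Row 1: (1,1)2 2/2 ✓ · (1,2)2 3/3 ✓ · (1,4)1 0/2 ✗
Row 2: (2,2)2 3/6 ✓ · (2,3)2 3/6 ✓ · (2,4)2 1/3 ✗
Row 3: (3,1)1 3/4 ✓ · (3,2)1 5/7 ✓ · (3,3)1 4/7 ✓
Row 4: (4,1)1 3/4 ✓ · (4,2)1 5/6 ✓ · (4,3)1 5/6 ✓ · (4,4)1 3/3 ✓
Row 5: (5,2)2 1/6 ✗ · (5,4)1 3/3 ✓
Row 6: (6,1)2 1/2 ✓ · (6,2)1 1/3 ✗ · (6,3)1 2/3 ✓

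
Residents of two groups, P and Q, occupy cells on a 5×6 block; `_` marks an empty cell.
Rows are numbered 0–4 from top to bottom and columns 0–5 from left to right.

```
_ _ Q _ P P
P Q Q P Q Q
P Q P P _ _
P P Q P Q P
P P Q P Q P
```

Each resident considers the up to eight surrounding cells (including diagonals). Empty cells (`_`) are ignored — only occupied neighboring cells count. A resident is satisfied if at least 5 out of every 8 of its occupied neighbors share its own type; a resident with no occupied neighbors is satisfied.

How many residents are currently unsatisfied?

(0,2)Q 2/3 ✓
(0,4)P 2/4 ✗
(0,5)P 1/3 ✗
(1,0)P 1/3 ✗
(1,1)Q 3/6 ✗
(1,2)Q 3/6 ✗
(1,3)P 3/6 ✗
(1,4)Q 1/5 ✗
(1,5)Q 1/3 ✗
(2,0)P 3/5 ✗
(2,1)Q 3/8 ✗
(2,2)P 4/8 ✗
(2,3)P 3/7 ✗
(3,0)P 4/5 ✓
(3,1)P 5/8 ✓
(3,2)Q 2/8 ✗
(3,3)P 3/7 ✗
(3,4)Q 1/6 ✗
(3,5)P 1/3 ✗
(4,0)P 3/3 ✓
(4,1)P 3/5 ✗
(4,2)Q 1/5 ✗
(4,3)P 1/5 ✗
(4,4)Q 1/5 ✗
(4,5)P 1/3 ✗
Unsatisfied: (0,4), (0,5), (1,0), (1,1), (1,2), (1,3), (1,4), (1,5), (2,0), (2,1), (2,2), (2,3), (3,2), (3,3), (3,4), (3,5), (4,1), (4,2), (4,3), (4,4), (4,5) — 21 in total.

21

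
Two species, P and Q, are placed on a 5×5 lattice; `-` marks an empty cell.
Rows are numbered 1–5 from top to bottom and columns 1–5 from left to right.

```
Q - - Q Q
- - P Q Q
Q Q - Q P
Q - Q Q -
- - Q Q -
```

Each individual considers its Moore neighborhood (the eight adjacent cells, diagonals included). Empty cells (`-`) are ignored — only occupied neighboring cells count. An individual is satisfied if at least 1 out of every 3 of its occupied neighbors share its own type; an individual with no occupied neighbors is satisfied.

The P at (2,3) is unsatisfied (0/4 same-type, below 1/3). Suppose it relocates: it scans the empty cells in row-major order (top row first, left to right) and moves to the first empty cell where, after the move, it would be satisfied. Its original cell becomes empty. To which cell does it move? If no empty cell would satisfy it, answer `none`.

Vacating (2,3). Empty cells in order:
  (1,2): 0/1 same-type → still unsatisfied.
  (1,3): 0/2 same-type → still unsatisfied.
  (2,1): 0/3 same-type → still unsatisfied.
  (2,2): 0/3 same-type → still unsatisfied.
  (3,3): 0/5 same-type → still unsatisfied.
  (4,2): 0/5 same-type → still unsatisfied.
  (4,5): 1/4 same-type → still unsatisfied.
  (5,1): 0/1 same-type → still unsatisfied.
  (5,2): 0/3 same-type → still unsatisfied.
  (5,5): 0/2 same-type → still unsatisfied.

none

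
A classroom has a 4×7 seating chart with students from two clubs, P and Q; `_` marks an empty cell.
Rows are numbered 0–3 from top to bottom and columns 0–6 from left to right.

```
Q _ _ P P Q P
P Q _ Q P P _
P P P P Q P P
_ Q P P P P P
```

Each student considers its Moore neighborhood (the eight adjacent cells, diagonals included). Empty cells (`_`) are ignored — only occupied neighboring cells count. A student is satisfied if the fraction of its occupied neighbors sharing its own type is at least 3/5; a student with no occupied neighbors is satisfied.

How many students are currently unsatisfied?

10

Row 0: (0,0)Q 1/2 unhappy · (0,3)P 2/3 ok · (0,4)P 3/5 ok · (0,5)Q 0/4 unhappy · (0,6)P 1/2 unhappy
Row 1: (1,0)P 2/4 unhappy · (1,1)Q 1/5 unhappy · (1,3)Q 1/6 unhappy · (1,4)P 5/8 ok · (1,5)P 5/7 ok
Row 2: (2,0)P 2/4 unhappy · (2,1)P 4/6 ok · (2,2)P 4/7 unhappy · (2,3)P 5/7 ok · (2,4)Q 1/8 unhappy · (2,5)P 6/7 ok · (2,6)P 4/4 ok
Row 3: (3,1)Q 0/4 unhappy · (3,2)P 4/5 ok · (3,3)P 4/5 ok · (3,4)P 4/5 ok · (3,5)P 4/5 ok · (3,6)P 3/3 ok
Unsatisfied: (0,0), (0,5), (0,6), (1,0), (1,1), (1,3), (2,0), (2,2), (2,4), (3,1) — 10 in total.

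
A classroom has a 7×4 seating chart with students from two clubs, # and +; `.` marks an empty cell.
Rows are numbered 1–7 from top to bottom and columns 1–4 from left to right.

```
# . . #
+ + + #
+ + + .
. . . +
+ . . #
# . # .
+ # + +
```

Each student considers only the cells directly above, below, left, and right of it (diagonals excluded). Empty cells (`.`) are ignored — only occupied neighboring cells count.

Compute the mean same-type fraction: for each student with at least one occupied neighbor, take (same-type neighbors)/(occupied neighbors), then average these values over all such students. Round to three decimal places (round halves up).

0.454

(1,1)# 0/1
(1,4)# 1/1
(2,1)+ 2/3
(2,2)+ 3/3
(2,3)+ 2/3
(2,4)# 1/2
(3,1)+ 2/2
(3,2)+ 3/3
(3,3)+ 2/2
(4,4)+ 0/1
(5,1)+ 0/1
(5,4)# 0/1
(6,1)# 0/2
(6,3)# 0/1
(7,1)+ 0/2
(7,2)# 0/2
(7,3)+ 1/3
(7,4)+ 1/1
Sum over 18 students: 0/1 + 1/1 + 2/3 + 3/3 + 2/3 + 1/2 + 2/2 + 3/3 + 2/2 + 0/1 + 0/1 + 0/1 + 0/2 + 0/1 + 0/2 + 0/2 + 1/3 + 1/1 = 49/6; mean = 49/6 ÷ 18 = 49/108 = 0.453703… → 0.454.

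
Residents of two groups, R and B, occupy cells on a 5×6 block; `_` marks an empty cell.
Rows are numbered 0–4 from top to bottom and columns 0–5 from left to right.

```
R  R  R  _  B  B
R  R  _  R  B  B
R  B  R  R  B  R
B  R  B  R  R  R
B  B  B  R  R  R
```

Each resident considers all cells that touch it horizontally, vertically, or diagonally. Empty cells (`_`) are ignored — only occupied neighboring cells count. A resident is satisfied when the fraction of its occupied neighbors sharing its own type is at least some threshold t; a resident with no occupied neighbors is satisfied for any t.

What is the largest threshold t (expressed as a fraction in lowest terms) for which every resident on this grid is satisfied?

(0,0)R 3/3
(0,1)R 4/4
(0,2)R 3/3
(0,4)B 3/4
(0,5)B 3/3
(1,0)R 4/5
(1,1)R 6/7
(1,3)R 3/6
(1,4)B 4/7
(1,5)B 4/5
(2,0)R 3/5
(2,1)B 2/7
(2,2)R 5/7
(2,3)R 4/7
(2,4)B 2/8
(2,5)R 2/5
(3,0)B 3/5
(3,1)R 2/8
(3,2)B 3/8
(3,3)R 5/8
(3,4)R 7/8
(3,5)R 4/5
(4,0)B 2/3
(4,1)B 4/5
(4,2)B 2/5
(4,3)R 3/5
(4,4)R 5/5
(4,5)R 3/3
The smallest same-type fraction is 2/8 at (2,4), which reduces to 1/4. Any threshold above that leaves this resident unsatisfied.

1/4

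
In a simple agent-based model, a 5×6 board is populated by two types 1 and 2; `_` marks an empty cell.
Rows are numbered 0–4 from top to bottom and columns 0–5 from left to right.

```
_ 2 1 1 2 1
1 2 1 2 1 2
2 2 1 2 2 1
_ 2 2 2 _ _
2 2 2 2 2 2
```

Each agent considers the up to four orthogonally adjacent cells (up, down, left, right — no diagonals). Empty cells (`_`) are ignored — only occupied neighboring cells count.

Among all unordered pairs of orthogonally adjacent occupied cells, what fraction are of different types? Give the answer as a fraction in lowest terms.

9/19

Scan each occupied cell's neighbors to the right and below so each pair is counted once.
Row 0: 2(0,1)–1(0,2)≠ 2(0,1)–2(1,1)= 1(0,2)–1(0,3)= 1(0,2)–1(1,2)= 1(0,3)–2(0,4)≠ 1(0,3)–2(1,3)≠ 2(0,4)–1(0,5)≠ 2(0,4)–1(1,4)≠ 1(0,5)–2(1,5)≠  → 6/9 unlike.
Row 1: 1(1,0)–2(1,1)≠ 1(1,0)–2(2,0)≠ 2(1,1)–1(1,2)≠ 2(1,1)–2(2,1)= 1(1,2)–2(1,3)≠ 1(1,2)–1(2,2)= 2(1,3)–1(1,4)≠ 2(1,3)–2(2,3)= 1(1,4)–2(1,5)≠ 1(1,4)–2(2,4)≠ 2(1,5)–1(2,5)≠  → 8/11 unlike.
Row 2: 2(2,0)–2(2,1)= 2(2,1)–1(2,2)≠ 2(2,1)–2(3,1)= 1(2,2)–2(2,3)≠ 1(2,2)–2(3,2)≠ 2(2,3)–2(2,4)= 2(2,3)–2(3,3)= 2(2,4)–1(2,5)≠  → 4/8 unlike.
Row 3: 2(3,1)–2(3,2)= 2(3,1)–2(4,1)= 2(3,2)–2(3,3)= 2(3,2)–2(4,2)= 2(3,3)–2(4,3)=  → 0/5 unlike.
Row 4: 2(4,0)–2(4,1)= 2(4,1)–2(4,2)= 2(4,2)–2(4,3)= 2(4,3)–2(4,4)= 2(4,4)–2(4,5)=  → 0/5 unlike.
Total adjacent occupied pairs: 38; unlike-type pairs: 18.
18/38 reduces to 9/19.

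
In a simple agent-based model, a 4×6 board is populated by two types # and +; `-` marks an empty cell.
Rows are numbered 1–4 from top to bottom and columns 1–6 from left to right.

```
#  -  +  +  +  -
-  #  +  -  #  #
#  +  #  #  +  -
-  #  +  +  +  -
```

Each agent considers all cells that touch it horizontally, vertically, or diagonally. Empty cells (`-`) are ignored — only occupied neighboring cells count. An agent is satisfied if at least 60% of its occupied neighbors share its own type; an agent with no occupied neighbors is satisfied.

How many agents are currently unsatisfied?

11

Row 1: (1,1)# 1/1 ok · (1,3)+ 2/3 ok · (1,4)+ 3/4 ok · (1,5)+ 1/3 unhappy
Row 2: (2,2)# 3/6 unhappy · (2,3)+ 3/6 unhappy · (2,5)# 2/5 unhappy · (2,6)# 1/3 unhappy
Row 3: (3,1)# 2/3 ok · (3,2)+ 2/6 unhappy · (3,3)# 3/7 unhappy · (3,4)# 2/7 unhappy · (3,5)+ 2/5 unhappy
Row 4: (4,2)# 2/4 unhappy · (4,3)+ 2/5 unhappy · (4,4)+ 3/5 ok · (4,5)+ 2/3 ok
Unsatisfied: (1,5), (2,2), (2,3), (2,5), (2,6), (3,2), (3,3), (3,4), (3,5), (4,2), (4,3) — 11 in total.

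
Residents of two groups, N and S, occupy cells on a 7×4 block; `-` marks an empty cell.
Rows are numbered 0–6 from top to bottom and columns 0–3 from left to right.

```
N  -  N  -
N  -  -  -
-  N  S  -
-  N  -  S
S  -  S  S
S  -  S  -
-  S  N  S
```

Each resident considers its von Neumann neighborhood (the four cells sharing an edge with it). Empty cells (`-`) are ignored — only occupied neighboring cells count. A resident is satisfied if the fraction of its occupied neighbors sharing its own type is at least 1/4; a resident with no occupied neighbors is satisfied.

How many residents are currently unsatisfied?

Row 0: (0,0)N 1/1 ✓ · (0,2)N 0/0 ✓
Row 1: (1,0)N 1/1 ✓
Row 2: (2,1)N 1/2 ✓ · (2,2)S 0/1 ✗
Row 3: (3,1)N 1/1 ✓ · (3,3)S 1/1 ✓
Row 4: (4,0)S 1/1 ✓ · (4,2)S 2/2 ✓ · (4,3)S 2/2 ✓
Row 5: (5,0)S 1/1 ✓ · (5,2)S 1/2 ✓
Row 6: (6,1)S 0/1 ✗ · (6,2)N 0/3 ✗ · (6,3)S 0/1 ✗
Unsatisfied: (2,2), (6,1), (6,2), (6,3) — 4 in total.

4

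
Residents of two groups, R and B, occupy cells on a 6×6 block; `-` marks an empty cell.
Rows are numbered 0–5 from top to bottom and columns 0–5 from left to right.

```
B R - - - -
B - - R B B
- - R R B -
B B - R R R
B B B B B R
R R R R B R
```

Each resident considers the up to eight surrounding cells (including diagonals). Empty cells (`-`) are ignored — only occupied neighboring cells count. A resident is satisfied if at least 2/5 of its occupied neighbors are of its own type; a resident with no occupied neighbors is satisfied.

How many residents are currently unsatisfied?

Row 0: (0,0)B 1/2 satisfied · (0,1)R 0/2 not
Row 1: (1,0)B 1/2 satisfied · (1,3)R 2/4 satisfied · (1,4)B 2/4 satisfied · (1,5)B 2/2 satisfied
Row 2: (2,2)R 3/4 satisfied · (2,3)R 4/6 satisfied · (2,4)B 2/7 not
Row 3: (3,0)B 3/3 satisfied · (3,1)B 4/5 satisfied · (3,3)R 3/7 satisfied · (3,4)R 4/7 satisfied · (3,5)R 2/4 satisfied
Row 4: (4,0)B 3/5 satisfied · (4,1)B 4/7 satisfied · (4,2)B 3/7 satisfied · (4,3)B 3/7 satisfied · (4,4)B 2/8 not · (4,5)R 3/5 satisfied
Row 5: (5,0)R 1/3 not · (5,1)R 2/5 satisfied · (5,2)R 2/5 satisfied · (5,3)R 1/5 not · (5,4)B 2/5 satisfied · (5,5)R 1/3 not
Unsatisfied: (0,1), (2,4), (4,4), (5,0), (5,3), (5,5) — 6 in total.

6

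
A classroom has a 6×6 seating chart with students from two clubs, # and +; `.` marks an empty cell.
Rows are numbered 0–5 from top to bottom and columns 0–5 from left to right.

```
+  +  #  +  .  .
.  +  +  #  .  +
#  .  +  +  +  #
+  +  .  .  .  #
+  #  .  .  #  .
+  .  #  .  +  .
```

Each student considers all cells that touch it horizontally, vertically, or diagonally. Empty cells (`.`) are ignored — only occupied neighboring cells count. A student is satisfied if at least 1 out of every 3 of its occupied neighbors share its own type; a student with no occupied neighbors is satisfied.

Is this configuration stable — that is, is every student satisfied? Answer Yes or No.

(0,0)+ 2/2 ✓
(0,1)+ 3/4 ✓
(0,2)# 1/5 ✗
(0,3)+ 1/3 ✓
(1,1)+ 4/6 ✓
(1,2)+ 5/7 ✓
(1,3)# 1/6 ✗
(1,5)+ 1/2 ✓
(2,0)# 0/3 ✗
(2,2)+ 4/5 ✓
(2,3)+ 3/4 ✓
(2,4)+ 2/5 ✓
(2,5)# 1/3 ✓
(3,0)+ 2/4 ✓
(3,1)+ 3/5 ✓
(3,5)# 2/3 ✓
(4,0)+ 3/4 ✓
(4,1)# 1/5 ✗
(4,4)# 1/2 ✓
(5,0)+ 1/2 ✓
(5,2)# 1/1 ✓
(5,4)+ 0/1 ✗
For instance (0,2) has only 1/5 same-type neighbors, below 1/3.

No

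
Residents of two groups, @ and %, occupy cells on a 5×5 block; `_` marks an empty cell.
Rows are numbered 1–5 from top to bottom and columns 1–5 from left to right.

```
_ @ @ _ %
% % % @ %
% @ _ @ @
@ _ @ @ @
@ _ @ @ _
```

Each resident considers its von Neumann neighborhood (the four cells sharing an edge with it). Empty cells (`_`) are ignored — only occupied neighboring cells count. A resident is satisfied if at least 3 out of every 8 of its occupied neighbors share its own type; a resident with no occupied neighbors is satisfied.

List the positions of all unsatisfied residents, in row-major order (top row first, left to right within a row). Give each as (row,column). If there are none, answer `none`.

(1,2)@ 1/2 ✓
(1,3)@ 1/2 ✓
(1,5)% 1/1 ✓
(2,1)% 2/2 ✓
(2,2)% 2/4 ✓
(2,3)% 1/3 ✗
(2,4)@ 1/3 ✗
(2,5)% 1/3 ✗
(3,1)% 1/3 ✗
(3,2)@ 0/2 ✗
(3,4)@ 3/3 ✓
(3,5)@ 2/3 ✓
(4,1)@ 1/2 ✓
(4,3)@ 2/2 ✓
(4,4)@ 4/4 ✓
(4,5)@ 2/2 ✓
(5,1)@ 1/1 ✓
(5,3)@ 2/2 ✓
(5,4)@ 2/2 ✓

(2,3), (2,4), (2,5), (3,1), (3,2)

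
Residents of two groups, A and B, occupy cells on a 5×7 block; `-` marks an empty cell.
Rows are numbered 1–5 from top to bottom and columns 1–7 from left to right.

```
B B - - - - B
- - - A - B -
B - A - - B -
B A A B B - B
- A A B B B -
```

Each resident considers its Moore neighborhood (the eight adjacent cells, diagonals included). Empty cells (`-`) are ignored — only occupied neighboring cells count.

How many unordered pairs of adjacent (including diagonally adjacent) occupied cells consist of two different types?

8

Scan each occupied cell's neighbors to the right and below (and the two forward diagonals) so each pair is counted once.
From row 1: 0 unlike of 2 pairs (running 0/2).
From row 2: 0 unlike of 2 pairs (running 0/4).
From row 3: 2 unlike of 7 pairs (running 2/11).
From row 4: 5 unlike of 17 pairs (running 7/28).
From row 5: 1 unlike of 4 pairs (running 8/32).
Total adjacent occupied pairs: 32; unlike-type pairs: 8.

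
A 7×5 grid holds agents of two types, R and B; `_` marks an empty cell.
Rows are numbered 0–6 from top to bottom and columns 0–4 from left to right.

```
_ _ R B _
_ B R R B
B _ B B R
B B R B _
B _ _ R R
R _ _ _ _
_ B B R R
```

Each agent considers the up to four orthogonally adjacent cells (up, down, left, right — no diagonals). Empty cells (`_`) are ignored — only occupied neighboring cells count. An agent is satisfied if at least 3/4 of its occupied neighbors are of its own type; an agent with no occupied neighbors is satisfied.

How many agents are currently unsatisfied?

17

Row 0: (0,2)R 1/2 ✗ · (0,3)B 0/2 ✗
Row 1: (1,1)B 0/1 ✗ · (1,2)R 2/4 ✗ · (1,3)R 1/4 ✗ · (1,4)B 0/2 ✗
Row 2: (2,0)B 1/1 ✓ · (2,2)B 1/3 ✗ · (2,3)B 2/4 ✗ · (2,4)R 0/2 ✗
Row 3: (3,0)B 3/3 ✓ · (3,1)B 1/2 ✗ · (3,2)R 0/3 ✗ · (3,3)B 1/3 ✗
Row 4: (4,0)B 1/2 ✗ · (4,3)R 1/2 ✗ · (4,4)R 1/1 ✓
Row 5: (5,0)R 0/1 ✗
Row 6: (6,1)B 1/1 ✓ · (6,2)B 1/2 ✗ · (6,3)R 1/2 ✗ · (6,4)R 1/1 ✓
Unsatisfied: (0,2), (0,3), (1,1), (1,2), (1,3), (1,4), (2,2), (2,3), (2,4), (3,1), (3,2), (3,3), (4,0), (4,3), (5,0), (6,2), (6,3) — 17 in total.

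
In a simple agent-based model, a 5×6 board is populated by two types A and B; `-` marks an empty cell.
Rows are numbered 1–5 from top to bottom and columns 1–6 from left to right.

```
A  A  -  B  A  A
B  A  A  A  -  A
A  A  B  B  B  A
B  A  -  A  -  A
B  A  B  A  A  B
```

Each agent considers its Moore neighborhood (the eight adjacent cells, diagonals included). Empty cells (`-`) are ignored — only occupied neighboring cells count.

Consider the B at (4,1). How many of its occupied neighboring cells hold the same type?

1

Occupied neighbors of (4,1): (3,1)=A, (3,2)=A, (4,2)=A, (5,1)=B, (5,2)=A.
Same type (B): 1 of 5.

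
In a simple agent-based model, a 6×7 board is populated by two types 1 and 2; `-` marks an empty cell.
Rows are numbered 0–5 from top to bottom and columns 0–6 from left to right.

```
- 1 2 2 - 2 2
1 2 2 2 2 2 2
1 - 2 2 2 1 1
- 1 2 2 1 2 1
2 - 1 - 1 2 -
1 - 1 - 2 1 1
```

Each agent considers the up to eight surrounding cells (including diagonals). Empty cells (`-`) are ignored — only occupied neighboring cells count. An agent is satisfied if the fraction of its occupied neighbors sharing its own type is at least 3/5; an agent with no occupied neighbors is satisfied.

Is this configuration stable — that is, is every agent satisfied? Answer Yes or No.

No

Row 0: (0,1)1 1/4 unhappy · (0,2)2 4/5 ok · (0,3)2 4/4 ok · (0,5)2 4/4 ok · (0,6)2 3/3 ok
Row 1: (1,0)1 2/3 ok · (1,1)2 3/6 unhappy · (1,2)2 6/7 ok · (1,3)2 7/7 ok · (1,4)2 6/7 ok · (1,5)2 5/7 ok · (1,6)2 3/5 ok
Row 2: (2,0)1 2/3 ok · (2,2)2 6/7 ok · (2,3)2 7/8 ok · (2,4)2 6/8 ok · (2,5)1 3/8 unhappy · (2,6)1 2/5 unhappy
Row 3: (3,1)1 2/5 unhappy · (3,2)2 3/5 ok · (3,3)2 4/7 unhappy · (3,4)1 2/7 unhappy · (3,5)2 2/7 unhappy · (3,6)1 2/4 unhappy
Row 4: (4,0)2 0/2 unhappy · (4,2)1 2/4 unhappy · (4,4)1 2/6 unhappy · (4,5)2 2/7 unhappy
Row 5: (5,0)1 0/1 unhappy · (5,2)1 1/1 ok · (5,4)2 1/3 unhappy · (5,5)1 2/4 unhappy · (5,6)1 1/2 unhappy
For instance (0,1) has only 1/4 same-type neighbors, below 3/5.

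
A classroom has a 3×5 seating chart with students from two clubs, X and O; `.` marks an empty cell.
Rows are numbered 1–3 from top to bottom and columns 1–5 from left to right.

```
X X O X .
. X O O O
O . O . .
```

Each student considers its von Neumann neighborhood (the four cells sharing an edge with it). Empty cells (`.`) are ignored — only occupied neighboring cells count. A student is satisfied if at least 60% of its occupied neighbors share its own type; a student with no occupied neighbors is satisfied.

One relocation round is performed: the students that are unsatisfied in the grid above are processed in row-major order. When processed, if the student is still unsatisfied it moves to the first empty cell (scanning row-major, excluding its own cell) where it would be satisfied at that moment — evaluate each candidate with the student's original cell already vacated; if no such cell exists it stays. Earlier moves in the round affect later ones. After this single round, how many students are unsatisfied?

Initially unsatisfied (in order): (1,3), (1,4), (2,2).
  (1,3) → (3,2).
  (1,4) → (2,1).
  (2,2): no empty cell satisfies it; stays.
Resulting grid:
X X . . .
X X O O O
O O O . .
Unsatisfied now: (2,2), (3,1).

2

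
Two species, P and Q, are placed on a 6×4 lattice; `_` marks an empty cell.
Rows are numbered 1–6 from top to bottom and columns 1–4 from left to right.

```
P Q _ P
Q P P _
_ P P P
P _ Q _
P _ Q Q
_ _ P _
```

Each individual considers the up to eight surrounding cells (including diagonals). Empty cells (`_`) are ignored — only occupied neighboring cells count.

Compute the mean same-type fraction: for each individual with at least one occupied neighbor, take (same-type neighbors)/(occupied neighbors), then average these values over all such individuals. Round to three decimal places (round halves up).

0.613

Row 1: (1,1)P 1/3 · (1,2)Q 1/4 · (1,4)P 1/1
Row 2: (2,1)Q 1/4 · (2,2)P 4/6 · (2,3)P 5/6
Row 3: (3,2)P 4/6 · (3,3)P 4/5 · (3,4)P 2/3
Row 4: (4,1)P 2/2 · (4,3)Q 2/5
Row 5: (5,1)P 1/1 · (5,3)Q 2/3 · (5,4)Q 2/3
Row 6: (6,3)P 0/2
Sum over 15 individuals: 1/3 + 1/4 + 1/1 + 1/4 + 4/6 + 5/6 + 4/6 + 4/5 + 2/3 + 2/2 + 2/5 + 1/1 + 2/3 + 2/3 + 0/2 = 46/5; mean = 46/5 ÷ 15 = 46/75 = 0.613333… → 0.613.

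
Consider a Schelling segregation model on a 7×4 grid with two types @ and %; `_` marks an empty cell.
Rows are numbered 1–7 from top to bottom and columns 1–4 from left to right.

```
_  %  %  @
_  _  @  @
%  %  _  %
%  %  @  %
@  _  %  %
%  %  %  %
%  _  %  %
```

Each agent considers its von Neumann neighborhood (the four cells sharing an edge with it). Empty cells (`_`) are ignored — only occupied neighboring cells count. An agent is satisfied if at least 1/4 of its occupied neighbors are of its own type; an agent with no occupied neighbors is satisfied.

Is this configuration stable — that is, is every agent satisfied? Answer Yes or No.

No

Row 1: (1,2)% 1/1 ok · (1,3)% 1/3 ok · (1,4)@ 1/2 ok
Row 2: (2,3)@ 1/2 ok · (2,4)@ 2/3 ok
Row 3: (3,1)% 2/2 ok · (3,2)% 2/2 ok · (3,4)% 1/2 ok
Row 4: (4,1)% 2/3 ok · (4,2)% 2/3 ok · (4,3)@ 0/3 unhappy · (4,4)% 2/3 ok
Row 5: (5,1)@ 0/2 unhappy · (5,3)% 2/3 ok · (5,4)% 3/3 ok
Row 6: (6,1)% 2/3 ok · (6,2)% 2/2 ok · (6,3)% 4/4 ok · (6,4)% 3/3 ok
Row 7: (7,1)% 1/1 ok · (7,3)% 2/2 ok · (7,4)% 2/2 ok
For instance (4,3) has only 0/3 same-type neighbors, below 1/4.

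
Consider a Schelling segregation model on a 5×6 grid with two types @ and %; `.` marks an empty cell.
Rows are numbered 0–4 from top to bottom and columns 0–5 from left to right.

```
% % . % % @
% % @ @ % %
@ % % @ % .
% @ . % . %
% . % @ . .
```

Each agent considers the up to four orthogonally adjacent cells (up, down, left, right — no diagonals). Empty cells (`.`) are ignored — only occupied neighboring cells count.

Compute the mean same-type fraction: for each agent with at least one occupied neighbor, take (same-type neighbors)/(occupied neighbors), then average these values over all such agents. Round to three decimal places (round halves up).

0.436

(0,0)% 2/2
(0,1)% 2/2
(0,3)% 1/2
(0,4)% 2/3
(0,5)@ 0/2
(1,0)% 2/3
(1,1)% 3/4
(1,2)@ 1/3
(1,3)@ 2/4
(1,4)% 3/4
(1,5)% 1/2
(2,0)@ 0/3
(2,1)% 2/4
(2,2)% 1/3
(2,3)@ 1/4
(2,4)% 1/2
(3,0)% 1/3
(3,1)@ 0/2
(3,3)% 0/2
(3,5)% — no occupied neighbors
(4,0)% 1/1
(4,2)% 0/1
(4,3)@ 0/2
Sum over 22 agents: 2/2 + 2/2 + 1/2 + 2/3 + 0/2 + 2/3 + 3/4 + 1/3 + 2/4 + 3/4 + 1/2 + 0/3 + 2/4 + 1/3 + 1/4 + 1/2 + 1/3 + 0/2 + 0/2 + 1/1 + 0/1 + 0/2 = 115/12; mean = 115/12 ÷ 22 = 115/264 = 0.435606… → 0.436.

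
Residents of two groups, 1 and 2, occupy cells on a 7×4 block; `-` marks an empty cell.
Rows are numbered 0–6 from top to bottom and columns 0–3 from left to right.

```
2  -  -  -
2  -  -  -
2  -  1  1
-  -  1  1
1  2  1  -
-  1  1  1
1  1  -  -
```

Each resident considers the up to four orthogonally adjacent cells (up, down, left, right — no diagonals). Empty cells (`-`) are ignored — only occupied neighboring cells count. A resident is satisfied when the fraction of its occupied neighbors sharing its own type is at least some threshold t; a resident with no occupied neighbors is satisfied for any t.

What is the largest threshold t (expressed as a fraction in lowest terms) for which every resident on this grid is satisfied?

(0,0)2 1/1
(1,0)2 2/2
(2,0)2 1/1
(2,2)1 2/2
(2,3)1 2/2
(3,2)1 3/3
(3,3)1 2/2
(4,0)1 0/1
(4,1)2 0/3
(4,2)1 2/3
(5,1)1 2/3
(5,2)1 3/3
(5,3)1 1/1
(6,0)1 1/1
(6,1)1 2/2
The smallest same-type fraction is 0/1 at (4,0), which reduces to 0/1. Any threshold above that leaves this resident unsatisfied.

0/1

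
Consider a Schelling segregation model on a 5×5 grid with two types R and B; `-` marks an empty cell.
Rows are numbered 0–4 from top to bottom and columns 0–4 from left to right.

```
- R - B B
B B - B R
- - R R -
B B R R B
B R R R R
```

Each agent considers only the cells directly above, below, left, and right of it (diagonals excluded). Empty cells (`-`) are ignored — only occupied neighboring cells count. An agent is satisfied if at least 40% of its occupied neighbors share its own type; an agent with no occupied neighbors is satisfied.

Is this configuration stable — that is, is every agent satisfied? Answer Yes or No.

(0,1)R 0/1 not
(0,3)B 2/2 satisfied
(0,4)B 1/2 satisfied
(1,0)B 1/1 satisfied
(1,1)B 1/2 satisfied
(1,3)B 1/3 not
(1,4)R 0/2 not
(2,2)R 2/2 satisfied
(2,3)R 2/3 satisfied
(3,0)B 2/2 satisfied
(3,1)B 1/3 not
(3,2)R 3/4 satisfied
(3,3)R 3/4 satisfied
(3,4)B 0/2 not
(4,0)B 1/2 satisfied
(4,1)R 1/3 not
(4,2)R 3/3 satisfied
(4,3)R 3/3 satisfied
(4,4)R 1/2 satisfied
For instance (0,1) has only 0/1 same-type neighbors, below 2/5.

No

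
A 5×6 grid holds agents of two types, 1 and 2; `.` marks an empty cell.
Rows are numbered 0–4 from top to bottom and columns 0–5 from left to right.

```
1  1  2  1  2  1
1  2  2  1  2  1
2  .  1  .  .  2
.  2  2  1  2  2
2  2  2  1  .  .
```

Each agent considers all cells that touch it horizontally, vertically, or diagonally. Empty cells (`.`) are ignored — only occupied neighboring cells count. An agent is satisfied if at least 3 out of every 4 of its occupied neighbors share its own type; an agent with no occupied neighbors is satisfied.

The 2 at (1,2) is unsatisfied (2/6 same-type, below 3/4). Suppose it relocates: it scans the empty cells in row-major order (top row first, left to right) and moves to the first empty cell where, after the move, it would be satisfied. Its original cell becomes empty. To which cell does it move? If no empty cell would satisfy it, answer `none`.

(3,0)

Vacating (1,2). Empty cells in order:
  (2,1): 4/6 same-type → still unsatisfied.
  (2,3): 3/6 same-type → still unsatisfied.
  (2,4): 4/7 same-type → still unsatisfied.
  (3,0): 4/4 same-type → satisfied — stop here.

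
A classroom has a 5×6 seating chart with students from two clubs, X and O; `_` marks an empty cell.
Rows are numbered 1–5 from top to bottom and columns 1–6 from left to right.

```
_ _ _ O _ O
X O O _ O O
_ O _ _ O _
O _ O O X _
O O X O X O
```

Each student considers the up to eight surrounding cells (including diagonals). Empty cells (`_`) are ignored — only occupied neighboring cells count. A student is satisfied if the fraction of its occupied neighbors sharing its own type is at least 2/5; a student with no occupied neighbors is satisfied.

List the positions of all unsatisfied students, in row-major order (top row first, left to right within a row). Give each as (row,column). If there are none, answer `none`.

(2,1), (4,5), (5,3), (5,5), (5,6)

Row 1: (1,4)O 2/2 satisfied · (1,6)O 2/2 satisfied
Row 2: (2,1)X 0/2 not · (2,2)O 2/3 satisfied · (2,3)O 3/3 satisfied · (2,5)O 4/4 satisfied · (2,6)O 3/3 satisfied
Row 3: (3,2)O 4/5 satisfied · (3,5)O 3/4 satisfied
Row 4: (4,1)O 3/3 satisfied · (4,3)O 4/5 satisfied · (4,4)O 3/6 satisfied · (4,5)X 1/5 not
Row 5: (5,1)O 2/2 satisfied · (5,2)O 3/4 satisfied · (5,3)X 0/4 not · (5,4)O 2/5 satisfied · (5,5)X 1/4 not · (5,6)O 0/2 not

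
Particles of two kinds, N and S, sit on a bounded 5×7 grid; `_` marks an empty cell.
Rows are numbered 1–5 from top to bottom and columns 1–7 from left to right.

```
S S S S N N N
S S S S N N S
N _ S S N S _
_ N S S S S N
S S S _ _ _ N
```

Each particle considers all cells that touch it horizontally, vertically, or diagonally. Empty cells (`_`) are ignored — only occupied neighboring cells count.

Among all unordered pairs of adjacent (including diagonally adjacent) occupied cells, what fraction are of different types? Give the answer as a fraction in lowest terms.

13/38

Scan each occupied cell's neighbors to the right and below (and the two forward diagonals) so each pair is counted once.
Row 1: S(1,1)–S(1,2)= S(1,1)–S(2,1)= S(1,1)–S(2,2)= S(1,2)–S(1,3)= S(1,2)–S(2,2)= S(1,2)–S(2,3)= S(1,2)–S(2,1)= S(1,3)–S(1,4)= S(1,3)–S(2,3)= S(1,3)–S(2,4)= S(1,3)–S(2,2)= S(1,4)–N(1,5)≠ S(1,4)–S(2,4)= S(1,4)–N(2,5)≠ S(1,4)–S(2,3)= N(1,5)–N(1,6)= N(1,5)–N(2,5)= N(1,5)–N(2,6)= N(1,5)–S(2,4)≠ N(1,6)–N(1,7)= N(1,6)–N(2,6)= N(1,6)–S(2,7)≠ N(1,6)–N(2,5)= N(1,7)–S(2,7)≠ N(1,7)–N(2,6)=  → 5/25 unlike.
Row 2: S(2,1)–S(2,2)= S(2,1)–N(3,1)≠ S(2,2)–S(2,3)= S(2,2)–S(3,3)= S(2,2)–N(3,1)≠ S(2,3)–S(2,4)= S(2,3)–S(3,3)= S(2,3)–S(3,4)= S(2,4)–N(2,5)≠ S(2,4)–S(3,4)= S(2,4)–N(3,5)≠ S(2,4)–S(3,3)= N(2,5)–N(2,6)= N(2,5)–N(3,5)= N(2,5)–S(3,6)≠ N(2,5)–S(3,4)≠ N(2,6)–S(2,7)≠ N(2,6)–S(3,6)≠ N(2,6)–N(3,5)= S(2,7)–S(3,6)=  → 8/20 unlike.
Row 3: N(3,1)–N(4,2)= S(3,3)–S(3,4)= S(3,3)–S(4,3)= S(3,3)–S(4,4)= S(3,3)–N(4,2)≠ S(3,4)–N(3,5)≠ S(3,4)–S(4,4)= S(3,4)–S(4,5)= S(3,4)–S(4,3)= N(3,5)–S(3,6)≠ N(3,5)–S(4,5)≠ N(3,5)–S(4,6)≠ N(3,5)–S(4,4)≠ S(3,6)–S(4,6)= S(3,6)–N(4,7)≠ S(3,6)–S(4,5)=  → 7/16 unlike.
Row 4: N(4,2)–S(4,3)≠ N(4,2)–S(5,2)≠ N(4,2)–S(5,3)≠ N(4,2)–S(5,1)≠ S(4,3)–S(4,4)= S(4,3)–S(5,3)= S(4,3)–S(5,2)= S(4,4)–S(4,5)= S(4,4)–S(5,3)= S(4,5)–S(4,6)= S(4,6)–N(4,7)≠ S(4,6)–N(5,7)≠ N(4,7)–N(5,7)=  → 6/13 unlike.
Row 5: S(5,1)–S(5,2)= S(5,2)–S(5,3)=  → 0/2 unlike.
Total adjacent occupied pairs: 76; unlike-type pairs: 26.
26/76 reduces to 13/38.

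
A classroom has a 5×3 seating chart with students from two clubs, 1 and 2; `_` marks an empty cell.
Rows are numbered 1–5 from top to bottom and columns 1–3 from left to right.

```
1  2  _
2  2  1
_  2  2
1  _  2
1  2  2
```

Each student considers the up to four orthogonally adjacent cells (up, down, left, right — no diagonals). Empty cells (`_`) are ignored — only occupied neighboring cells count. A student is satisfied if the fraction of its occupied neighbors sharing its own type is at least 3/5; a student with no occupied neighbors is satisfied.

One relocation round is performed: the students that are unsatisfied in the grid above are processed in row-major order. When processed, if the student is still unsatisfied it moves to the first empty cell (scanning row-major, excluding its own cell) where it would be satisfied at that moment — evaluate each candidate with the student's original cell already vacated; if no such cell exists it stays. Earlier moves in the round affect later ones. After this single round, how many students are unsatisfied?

2

Initially unsatisfied (in order): (1,1), (1,2), (2,1), (2,3), (5,1), (5,2).
  (1,1): no empty cell satisfies it; stays.
  (1,2) → (3,1).
  (2,1): now satisfied by earlier moves; stays.
  (2,3) → (1,3).
  (5,1) → (1,2).
  (5,2): now satisfied by earlier moves; stays.
Resulting grid:
1 1 1
2 2 _
2 2 2
1 _ 2
_ 2 2
Unsatisfied now: (1,1), (4,1).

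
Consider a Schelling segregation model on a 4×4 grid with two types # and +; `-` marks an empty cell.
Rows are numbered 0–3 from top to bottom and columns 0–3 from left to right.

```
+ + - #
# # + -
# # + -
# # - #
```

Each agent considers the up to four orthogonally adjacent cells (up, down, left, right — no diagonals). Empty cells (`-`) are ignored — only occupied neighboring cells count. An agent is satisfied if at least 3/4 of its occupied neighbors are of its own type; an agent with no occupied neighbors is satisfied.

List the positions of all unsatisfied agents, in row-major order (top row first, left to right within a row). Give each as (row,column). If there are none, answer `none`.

(0,0), (0,1), (1,0), (1,1), (1,2), (2,2)

Row 0: (0,0)+ 1/2 not · (0,1)+ 1/2 not · (0,3)# 0/0 satisfied
Row 1: (1,0)# 2/3 not · (1,1)# 2/4 not · (1,2)+ 1/2 not
Row 2: (2,0)# 3/3 satisfied · (2,1)# 3/4 satisfied · (2,2)+ 1/2 not
Row 3: (3,0)# 2/2 satisfied · (3,1)# 2/2 satisfied · (3,3)# 0/0 satisfied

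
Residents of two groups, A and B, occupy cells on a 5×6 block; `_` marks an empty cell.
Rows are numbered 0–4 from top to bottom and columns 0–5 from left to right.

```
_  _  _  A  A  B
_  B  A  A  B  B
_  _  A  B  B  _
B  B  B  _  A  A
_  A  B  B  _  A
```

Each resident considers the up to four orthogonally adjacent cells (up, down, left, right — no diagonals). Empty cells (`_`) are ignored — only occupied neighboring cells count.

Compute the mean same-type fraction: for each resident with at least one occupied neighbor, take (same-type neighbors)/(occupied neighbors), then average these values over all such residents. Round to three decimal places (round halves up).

0.617

Row 0: (0,3)A 2/2 · (0,4)A 1/3 · (0,5)B 1/2
Row 1: (1,1)B 0/1 · (1,2)A 2/3 · (1,3)A 2/4 · (1,4)B 2/4 · (1,5)B 2/2
Row 2: (2,2)A 1/3 · (2,3)B 1/3 · (2,4)B 2/3
Row 3: (3,0)B 1/1 · (3,1)B 2/3 · (3,2)B 2/3 · (3,4)A 1/2 · (3,5)A 2/2
Row 4: (4,1)A 0/2 · (4,2)B 2/3 · (4,3)B 1/1 · (4,5)A 1/1
Sum over 20 residents: 2/2 + 1/3 + 1/2 + 0/1 + 2/3 + 2/4 + 2/4 + 2/2 + 1/3 + 1/3 + 2/3 + 1/1 + 2/3 + 2/3 + 1/2 + 2/2 + 0/2 + 2/3 + 1/1 + 1/1 = 37/3; mean = 37/3 ÷ 20 = 37/60 = 0.616666… → 0.617.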